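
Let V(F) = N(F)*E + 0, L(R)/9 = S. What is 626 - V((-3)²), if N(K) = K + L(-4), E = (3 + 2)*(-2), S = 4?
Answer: 1076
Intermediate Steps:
E = -10 (E = 5*(-2) = -10)
L(R) = 36 (L(R) = 9*4 = 36)
N(K) = 36 + K (N(K) = K + 36 = 36 + K)
V(F) = -360 - 10*F (V(F) = (36 + F)*(-10) + 0 = (-360 - 10*F) + 0 = -360 - 10*F)
626 - V((-3)²) = 626 - (-360 - 10*(-3)²) = 626 - (-360 - 10*9) = 626 - (-360 - 90) = 626 - 1*(-450) = 626 + 450 = 1076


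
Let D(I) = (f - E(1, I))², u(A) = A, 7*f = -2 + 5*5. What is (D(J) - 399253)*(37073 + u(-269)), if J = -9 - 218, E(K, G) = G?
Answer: -624374449812/49 ≈ -1.2742e+10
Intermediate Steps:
f = 23/7 (f = (-2 + 5*5)/7 = (-2 + 25)/7 = (⅐)*23 = 23/7 ≈ 3.2857)
J = -227
D(I) = (23/7 - I)²
(D(J) - 399253)*(37073 + u(-269)) = ((-23 + 7*(-227))²/49 - 399253)*(37073 - 269) = ((-23 - 1589)²/49 - 399253)*36804 = ((1/49)*(-1612)² - 399253)*36804 = ((1/49)*2598544 - 399253)*36804 = (2598544/49 - 399253)*36804 = -16964853/49*36804 = -624374449812/49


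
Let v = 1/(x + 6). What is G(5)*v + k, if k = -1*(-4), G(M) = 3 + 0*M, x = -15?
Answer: 11/3 ≈ 3.6667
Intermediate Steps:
G(M) = 3 (G(M) = 3 + 0 = 3)
v = -⅑ (v = 1/(-15 + 6) = 1/(-9) = -⅑ ≈ -0.11111)
k = 4
G(5)*v + k = 3*(-⅑) + 4 = -⅓ + 4 = 11/3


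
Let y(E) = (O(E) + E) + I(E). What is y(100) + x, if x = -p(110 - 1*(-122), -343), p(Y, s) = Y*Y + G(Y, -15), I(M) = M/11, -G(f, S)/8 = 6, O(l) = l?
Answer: -589236/11 ≈ -53567.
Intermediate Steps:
G(f, S) = -48 (G(f, S) = -8*6 = -48)
I(M) = M/11 (I(M) = M*(1/11) = M/11)
p(Y, s) = -48 + Y² (p(Y, s) = Y*Y - 48 = Y² - 48 = -48 + Y²)
y(E) = 23*E/11 (y(E) = (E + E) + E/11 = 2*E + E/11 = 23*E/11)
x = -53776 (x = -(-48 + (110 - 1*(-122))²) = -(-48 + (110 + 122)²) = -(-48 + 232²) = -(-48 + 53824) = -1*53776 = -53776)
y(100) + x = (23/11)*100 - 53776 = 2300/11 - 53776 = -589236/11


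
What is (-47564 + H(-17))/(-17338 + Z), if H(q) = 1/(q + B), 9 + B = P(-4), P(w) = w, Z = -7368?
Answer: 1426921/741180 ≈ 1.9252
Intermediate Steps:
B = -13 (B = -9 - 4 = -13)
H(q) = 1/(-13 + q) (H(q) = 1/(q - 13) = 1/(-13 + q))
(-47564 + H(-17))/(-17338 + Z) = (-47564 + 1/(-13 - 17))/(-17338 - 7368) = (-47564 + 1/(-30))/(-24706) = (-47564 - 1/30)*(-1/24706) = -1426921/30*(-1/24706) = 1426921/741180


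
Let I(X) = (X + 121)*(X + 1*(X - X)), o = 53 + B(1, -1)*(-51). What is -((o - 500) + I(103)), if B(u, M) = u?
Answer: -22574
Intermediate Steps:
o = 2 (o = 53 + 1*(-51) = 53 - 51 = 2)
I(X) = X*(121 + X) (I(X) = (121 + X)*(X + 1*0) = (121 + X)*(X + 0) = (121 + X)*X = X*(121 + X))
-((o - 500) + I(103)) = -((2 - 500) + 103*(121 + 103)) = -(-498 + 103*224) = -(-498 + 23072) = -1*22574 = -22574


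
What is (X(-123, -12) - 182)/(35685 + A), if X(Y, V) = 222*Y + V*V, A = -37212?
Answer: 27344/1527 ≈ 17.907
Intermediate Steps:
X(Y, V) = V² + 222*Y (X(Y, V) = 222*Y + V² = V² + 222*Y)
(X(-123, -12) - 182)/(35685 + A) = (((-12)² + 222*(-123)) - 182)/(35685 - 37212) = ((144 - 27306) - 182)/(-1527) = (-27162 - 182)*(-1/1527) = -27344*(-1/1527) = 27344/1527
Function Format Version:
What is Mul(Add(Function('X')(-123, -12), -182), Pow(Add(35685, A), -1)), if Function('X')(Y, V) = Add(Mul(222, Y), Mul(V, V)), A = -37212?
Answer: Rational(27344, 1527) ≈ 17.907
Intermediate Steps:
Function('X')(Y, V) = Add(Pow(V, 2), Mul(222, Y)) (Function('X')(Y, V) = Add(Mul(222, Y), Pow(V, 2)) = Add(Pow(V, 2), Mul(222, Y)))
Mul(Add(Function('X')(-123, -12), -182), Pow(Add(35685, A), -1)) = Mul(Add(Add(Pow(-12, 2), Mul(222, -123)), -182), Pow(Add(35685, -37212), -1)) = Mul(Add(Add(144, -27306), -182), Pow(-1527, -1)) = Mul(Add(-27162, -182), Rational(-1, 1527)) = Mul(-27344, Rational(-1, 1527)) = Rational(27344, 1527)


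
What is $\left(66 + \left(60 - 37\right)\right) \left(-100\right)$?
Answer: $-8900$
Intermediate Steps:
$\left(66 + \left(60 - 37\right)\right) \left(-100\right) = \left(66 + 23\right) \left(-100\right) = 89 \left(-100\right) = -8900$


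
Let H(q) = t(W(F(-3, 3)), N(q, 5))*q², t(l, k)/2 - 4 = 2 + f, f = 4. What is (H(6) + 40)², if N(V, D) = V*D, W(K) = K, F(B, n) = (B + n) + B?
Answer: 577600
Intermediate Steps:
F(B, n) = n + 2*B
N(V, D) = D*V
t(l, k) = 20 (t(l, k) = 8 + 2*(2 + 4) = 8 + 2*6 = 8 + 12 = 20)
H(q) = 20*q²
(H(6) + 40)² = (20*6² + 40)² = (20*36 + 40)² = (720 + 40)² = 760² = 577600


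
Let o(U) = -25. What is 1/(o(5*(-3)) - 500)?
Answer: -1/525 ≈ -0.0019048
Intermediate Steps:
1/(o(5*(-3)) - 500) = 1/(-25 - 500) = 1/(-525) = -1/525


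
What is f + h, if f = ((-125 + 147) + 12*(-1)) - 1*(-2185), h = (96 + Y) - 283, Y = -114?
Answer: 1894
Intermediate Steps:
h = -301 (h = (96 - 114) - 283 = -18 - 283 = -301)
f = 2195 (f = (22 - 12) + 2185 = 10 + 2185 = 2195)
f + h = 2195 - 301 = 1894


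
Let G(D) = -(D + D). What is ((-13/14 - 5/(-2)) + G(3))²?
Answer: 961/49 ≈ 19.612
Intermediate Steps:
G(D) = -2*D
((-13/14 - 5/(-2)) + G(3))² = ((-13/14 - 5/(-2)) - 2*3)² = ((-13*1/14 - 5*(-½)) - 6)² = ((-13/14 + 5/2) - 6)² = (11/7 - 6)² = (-31/7)² = 961/49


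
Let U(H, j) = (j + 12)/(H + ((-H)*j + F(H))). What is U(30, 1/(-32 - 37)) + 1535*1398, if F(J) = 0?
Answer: 4506453827/2100 ≈ 2.1459e+6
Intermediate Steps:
U(H, j) = (12 + j)/(H - H*j) (U(H, j) = (j + 12)/(H + ((-H)*j + 0)) = (12 + j)/(H + (-H*j + 0)) = (12 + j)/(H - H*j))
U(30, 1/(-32 - 37)) + 1535*1398 = (12 + 1/(-32 - 37))/(30*(1 - 1/(-32 - 37))) + 1535*1398 = (12 + 1/(-69))/(30*(1 - 1/(-69))) + 2145930 = (12 - 1/69)/(30*(1 - 1*(-1/69))) + 2145930 = (1/30)*(827/69)/(1 + 1/69) + 2145930 = (1/30)*(827/69)/(70/69) + 2145930 = (1/30)*(69/70)*(827/69) + 2145930 = 827/2100 + 2145930 = 4506453827/2100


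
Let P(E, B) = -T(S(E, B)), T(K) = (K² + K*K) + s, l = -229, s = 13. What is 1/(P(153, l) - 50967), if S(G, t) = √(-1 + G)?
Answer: -1/51284 ≈ -1.9499e-5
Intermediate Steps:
T(K) = 13 + 2*K² (T(K) = (K² + K*K) + 13 = (K² + K²) + 13 = 2*K² + 13 = 13 + 2*K²)
P(E, B) = -11 - 2*E (P(E, B) = -(13 + 2*(√(-1 + E))²) = -(13 + 2*(-1 + E)) = -(13 + (-2 + 2*E)) = -(11 + 2*E) = -11 - 2*E)
1/(P(153, l) - 50967) = 1/((-11 - 2*153) - 50967) = 1/((-11 - 306) - 50967) = 1/(-317 - 50967) = 1/(-51284) = -1/51284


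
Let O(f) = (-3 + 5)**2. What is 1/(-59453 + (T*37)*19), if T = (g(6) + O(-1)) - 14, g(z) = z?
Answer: -1/62265 ≈ -1.6060e-5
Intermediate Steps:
O(f) = 4 (O(f) = 2**2 = 4)
T = -4 (T = (6 + 4) - 14 = 10 - 14 = -4)
1/(-59453 + (T*37)*19) = 1/(-59453 - 4*37*19) = 1/(-59453 - 148*19) = 1/(-59453 - 2812) = 1/(-62265) = -1/62265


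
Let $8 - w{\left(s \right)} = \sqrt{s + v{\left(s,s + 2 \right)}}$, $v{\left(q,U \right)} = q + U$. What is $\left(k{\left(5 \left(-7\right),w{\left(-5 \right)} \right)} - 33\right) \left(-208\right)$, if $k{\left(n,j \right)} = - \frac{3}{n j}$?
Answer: $\frac{18493488}{2695} - \frac{624 i \sqrt{13}}{2695} \approx 6862.1 - 0.83483 i$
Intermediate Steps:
$v{\left(q,U \right)} = U + q$
$w{\left(s \right)} = 8 - \sqrt{2 + 3 s}$ ($w{\left(s \right)} = 8 - \sqrt{s + \left(\left(s + 2\right) + s\right)} = 8 - \sqrt{s + \left(\left(2 + s\right) + s\right)} = 8 - \sqrt{s + \left(2 + 2 s\right)} = 8 - \sqrt{2 + 3 s}$)
$k{\left(n,j \right)} = - \frac{3}{j n}$
$\left(k{\left(5 \left(-7\right),w{\left(-5 \right)} \right)} - 33\right) \left(-208\right) = \left(- \frac{3}{\left(8 - \sqrt{2 + 3 \left(-5\right)}\right) 5 \left(-7\right)} - 33\right) \left(-208\right) = \left(- \frac{3}{\left(8 - \sqrt{2 - 15}\right) \left(-35\right)} - 33\right) \left(-208\right) = \left(\left(-3\right) \frac{1}{8 - \sqrt{-13}} \left(- \frac{1}{35}\right) - 33\right) \left(-208\right) = \left(\left(-3\right) \frac{1}{8 - i \sqrt{13}} \left(- \frac{1}{35}\right) - 33\right) \left(-208\right) = \left(\frac{3}{35 \left(8 - i \sqrt{13}\right)} - 33\right) \left(-208\right) = \left(-33 + \frac{3}{35 \left(8 - i \sqrt{13}\right)}\right) \left(-208\right) = 6864 - \frac{624}{35 \left(8 - i \sqrt{13}\right)}$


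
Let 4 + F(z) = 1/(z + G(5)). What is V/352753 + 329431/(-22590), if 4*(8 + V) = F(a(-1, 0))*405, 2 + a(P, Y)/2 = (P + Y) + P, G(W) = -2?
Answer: -464869327747/31874761080 ≈ -14.584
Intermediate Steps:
a(P, Y) = -4 + 2*Y + 4*P (a(P, Y) = -4 + 2*((P + Y) + P) = -4 + 2*(Y + 2*P) = -4 + (2*Y + 4*P) = -4 + 2*Y + 4*P)
F(z) = -4 + 1/(-2 + z) (F(z) = -4 + 1/(z - 2) = -4 + 1/(-2 + z))
V = -3385/8 (V = -8 + (((9 - 4*(-4 + 2*0 + 4*(-1)))/(-2 + (-4 + 2*0 + 4*(-1))))*405)/4 = -8 + (((9 - 4*(-4 + 0 - 4))/(-2 + (-4 + 0 - 4)))*405)/4 = -8 + (((9 - 4*(-8))/(-2 - 8))*405)/4 = -8 + (((9 + 32)/(-10))*405)/4 = -8 + (-1/10*41*405)/4 = -8 + (-41/10*405)/4 = -8 + (1/4)*(-3321/2) = -8 - 3321/8 = -3385/8 ≈ -423.13)
V/352753 + 329431/(-22590) = -3385/8/352753 + 329431/(-22590) = -3385/8*1/352753 + 329431*(-1/22590) = -3385/2822024 - 329431/22590 = -464869327747/31874761080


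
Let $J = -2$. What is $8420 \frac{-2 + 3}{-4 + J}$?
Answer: $- \frac{4210}{3} \approx -1403.3$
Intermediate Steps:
$8420 \frac{-2 + 3}{-4 + J} = 8420 \frac{-2 + 3}{-4 - 2} = 8420 \cdot 1 \frac{1}{-6} = 8420 \cdot 1 \left(- \frac{1}{6}\right) = 8420 \left(- \frac{1}{6}\right) = - \frac{4210}{3}$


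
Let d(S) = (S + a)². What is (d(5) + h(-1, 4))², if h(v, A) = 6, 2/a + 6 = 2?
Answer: 11025/16 ≈ 689.06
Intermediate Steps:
a = -½ (a = 2/(-6 + 2) = 2/(-4) = 2*(-¼) = -½ ≈ -0.50000)
d(S) = (-½ + S)² (d(S) = (S - ½)² = (-½ + S)²)
(d(5) + h(-1, 4))² = ((-1 + 2*5)²/4 + 6)² = ((-1 + 10)²/4 + 6)² = ((¼)*9² + 6)² = ((¼)*81 + 6)² = (81/4 + 6)² = (105/4)² = 11025/16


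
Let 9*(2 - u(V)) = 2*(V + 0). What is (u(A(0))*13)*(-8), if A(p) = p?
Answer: -208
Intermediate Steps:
u(V) = 2 - 2*V/9 (u(V) = 2 - 2*(V + 0)/9 = 2 - 2*V/9)
(u(A(0))*13)*(-8) = ((2 - 2/9*0)*13)*(-8) = ((2 + 0)*13)*(-8) = (2*13)*(-8) = 26*(-8) = -208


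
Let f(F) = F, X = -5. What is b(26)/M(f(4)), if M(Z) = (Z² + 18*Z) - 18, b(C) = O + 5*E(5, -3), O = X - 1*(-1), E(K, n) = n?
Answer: -19/70 ≈ -0.27143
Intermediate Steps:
O = -4 (O = -5 - 1*(-1) = -5 + 1 = -4)
b(C) = -19 (b(C) = -4 + 5*(-3) = -4 - 15 = -19)
M(Z) = -18 + Z² + 18*Z
b(26)/M(f(4)) = -19/(-18 + 4² + 18*4) = -19/(-18 + 16 + 72) = -19/70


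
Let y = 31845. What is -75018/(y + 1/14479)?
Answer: -543092811/230541878 ≈ -2.3557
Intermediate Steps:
-75018/(y + 1/14479) = -75018/(31845 + 1/14479) = -75018/461083756/14479 = -75018*14479/461083756 = -543092811/230541878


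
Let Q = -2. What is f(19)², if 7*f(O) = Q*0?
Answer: 0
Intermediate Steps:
f(O) = 0 (f(O) = (-2*0)/7 = (⅐)*0 = 0)
f(19)² = 0² = 0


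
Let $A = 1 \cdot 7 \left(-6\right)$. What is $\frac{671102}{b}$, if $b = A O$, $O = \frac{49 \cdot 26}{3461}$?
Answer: $- \frac{1161342011}{26754} \approx -43408.0$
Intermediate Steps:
$A = -42$ ($A = 7 \left(-6\right) = -42$)
$O = \frac{1274}{3461}$ ($O = 1274 \cdot \frac{1}{3461} = \frac{1274}{3461} \approx 0.3681$)
$b = - \frac{53508}{3461}$ ($b = \left(-42\right) \frac{1274}{3461} = - \frac{53508}{3461} \approx -15.46$)
$\frac{671102}{b} = \frac{671102}{- \frac{53508}{3461}} = 671102 \left(- \frac{3461}{53508}\right) = - \frac{1161342011}{26754}$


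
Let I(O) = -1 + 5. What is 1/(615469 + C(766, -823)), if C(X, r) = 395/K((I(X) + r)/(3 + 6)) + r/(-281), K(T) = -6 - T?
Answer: 4777/2940131603 ≈ 1.6248e-6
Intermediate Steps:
I(O) = 4
C(X, r) = 395/(-58/9 - r/9) - r/281 (C(X, r) = 395/(-6 - (4 + r)/(3 + 6)) + r/(-281) = 395/(-6 - (4 + r)/9) + r*(-1/281) = 395/(-6 - (4 + r)/9) - r/281 = 395/(-6 - (4/9 + r/9)) - r/281 = 395/(-6 + (-4/9 - r/9)) - r/281 = 395/(-58/9 - r/9) - r/281)
1/(615469 + C(766, -823)) = 1/(615469 + (-998955 - 1*(-823)*(58 - 823))/(281*(58 - 823))) = 1/(615469 + (1/281)*(-998955 - 1*(-823)*(-765))/(-765)) = 1/(615469 + (1/281)*(-1/765)*(-998955 - 629595)) = 1/(615469 + (1/281)*(-1/765)*(-1628550)) = 1/(615469 + 36190/4777) = 1/(2940131603/4777) = 4777/2940131603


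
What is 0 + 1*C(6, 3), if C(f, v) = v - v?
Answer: 0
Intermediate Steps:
C(f, v) = 0
0 + 1*C(6, 3) = 0 + 1*0 = 0 + 0 = 0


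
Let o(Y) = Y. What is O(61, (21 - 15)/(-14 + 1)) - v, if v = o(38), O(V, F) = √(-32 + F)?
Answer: -38 + I*√5486/13 ≈ -38.0 + 5.6975*I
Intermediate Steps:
v = 38
O(61, (21 - 15)/(-14 + 1)) - v = √(-32 + (21 - 15)/(-14 + 1)) - 1*38 = √(-32 + 6/(-13)) - 38 = √(-32 + 6*(-1/13)) - 38 = √(-32 - 6/13) - 38 = √(-422/13) - 38 = I*√5486/13 - 38 = -38 + I*√5486/13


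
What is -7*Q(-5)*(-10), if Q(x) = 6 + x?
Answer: 70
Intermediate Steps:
-7*Q(-5)*(-10) = -7*(6 - 5)*(-10) = -7*1*(-10) = -7*(-10) = 70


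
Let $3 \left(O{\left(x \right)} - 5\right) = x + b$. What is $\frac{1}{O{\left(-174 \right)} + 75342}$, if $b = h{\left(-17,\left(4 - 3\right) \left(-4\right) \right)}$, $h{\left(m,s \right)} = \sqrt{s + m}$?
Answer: $\frac{225867}{17005300570} - \frac{i \sqrt{21}}{17005300570} \approx 1.3282 \cdot 10^{-5} - 2.6948 \cdot 10^{-10} i$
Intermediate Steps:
$h{\left(m,s \right)} = \sqrt{m + s}$
$b = i \sqrt{21}$ ($b = \sqrt{-17 + \left(4 - 3\right) \left(-4\right)} = \sqrt{-17 + 1 \left(-4\right)} = \sqrt{-17 - 4} = \sqrt{-21} = i \sqrt{21} \approx 4.5826 i$)
$O{\left(x \right)} = 5 + \frac{x}{3} + \frac{i \sqrt{21}}{3}$ ($O{\left(x \right)} = 5 + \frac{x + i \sqrt{21}}{3} = 5 + \left(\frac{x}{3} + \frac{i \sqrt{21}}{3}\right) = 5 + \frac{x}{3} + \frac{i \sqrt{21}}{3}$)
$\frac{1}{O{\left(-174 \right)} + 75342} = \frac{1}{\left(5 + \frac{1}{3} \left(-174\right) + \frac{i \sqrt{21}}{3}\right) + 75342} = \frac{1}{\left(5 - 58 + \frac{i \sqrt{21}}{3}\right) + 75342} = \frac{1}{\left(-53 + \frac{i \sqrt{21}}{3}\right) + 75342} = \frac{1}{75289 + \frac{i \sqrt{21}}{3}}$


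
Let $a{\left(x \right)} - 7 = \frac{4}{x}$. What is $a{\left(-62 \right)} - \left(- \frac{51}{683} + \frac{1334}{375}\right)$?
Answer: $\frac{27414968}{7939875} \approx 3.4528$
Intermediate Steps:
$a{\left(x \right)} = 7 + \frac{4}{x}$
$a{\left(-62 \right)} - \left(- \frac{51}{683} + \frac{1334}{375}\right) = \left(7 + \frac{4}{-62}\right) - \left(- \frac{51}{683} + \frac{1334}{375}\right) = \left(7 + 4 \left(- \frac{1}{62}\right)\right) - \frac{891997}{256125} = \left(7 - \frac{2}{31}\right) + \left(\frac{51}{683} - \frac{1334}{375}\right) = \frac{215}{31} - \frac{891997}{256125} = \frac{27414968}{7939875}$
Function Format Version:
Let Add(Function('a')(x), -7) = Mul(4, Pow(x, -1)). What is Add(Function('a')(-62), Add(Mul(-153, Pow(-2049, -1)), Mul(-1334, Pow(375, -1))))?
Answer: Rational(27414968, 7939875) ≈ 3.4528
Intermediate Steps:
Function('a')(x) = Add(7, Mul(4, Pow(x, -1)))
Add(Function('a')(-62), Add(Mul(-153, Pow(-2049, -1)), Mul(-1334, Pow(375, -1)))) = Add(Add(7, Mul(4, Pow(-62, -1))), Add(Mul(-153, Pow(-2049, -1)), Mul(-1334, Pow(375, -1)))) = Add(Add(7, Mul(4, Rational(-1, 62))), Add(Mul(-153, Rational(-1, 2049)), Mul(-1334, Rational(1, 375)))) = Add(Add(7, Rational(-2, 31)), Add(Rational(51, 683), Rational(-1334, 375))) = Add(Rational(215, 31), Rational(-891997, 256125)) = Rational(27414968, 7939875)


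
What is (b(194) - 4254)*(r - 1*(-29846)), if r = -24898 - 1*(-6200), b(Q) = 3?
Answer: -47390148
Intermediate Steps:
r = -18698 (r = -24898 + 6200 = -18698)
(b(194) - 4254)*(r - 1*(-29846)) = (3 - 4254)*(-18698 - 1*(-29846)) = -4251*(-18698 + 29846) = -4251*11148 = -47390148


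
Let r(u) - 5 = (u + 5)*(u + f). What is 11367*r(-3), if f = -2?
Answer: -56835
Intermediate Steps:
r(u) = 5 + (-2 + u)*(5 + u) (r(u) = 5 + (u + 5)*(u - 2) = 5 + (5 + u)*(-2 + u) = 5 + (-2 + u)*(5 + u))
11367*r(-3) = 11367*(-5 + (-3)² + 3*(-3)) = 11367*(-5 + 9 - 9) = 11367*(-5) = -56835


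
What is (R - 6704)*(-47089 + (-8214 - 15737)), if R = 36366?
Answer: -2107188480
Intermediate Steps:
(R - 6704)*(-47089 + (-8214 - 15737)) = (36366 - 6704)*(-47089 + (-8214 - 15737)) = 29662*(-47089 - 23951) = 29662*(-71040) = -2107188480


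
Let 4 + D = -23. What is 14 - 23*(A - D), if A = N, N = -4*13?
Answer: 589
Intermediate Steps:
N = -52
A = -52
D = -27 (D = -4 - 23 = -27)
14 - 23*(A - D) = 14 - 23*(-52 - 1*(-27)) = 14 - 23*(-52 + 27) = 14 - 23*(-25) = 14 + 575 = 589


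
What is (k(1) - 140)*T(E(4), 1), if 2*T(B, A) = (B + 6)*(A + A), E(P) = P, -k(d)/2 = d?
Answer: -1420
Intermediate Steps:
k(d) = -2*d
T(B, A) = A*(6 + B) (T(B, A) = ((B + 6)*(A + A))/2 = ((6 + B)*(2*A))/2 = (2*A*(6 + B))/2 = A*(6 + B))
(k(1) - 140)*T(E(4), 1) = (-2*1 - 140)*(1*(6 + 4)) = (-2 - 140)*(1*10) = -142*10 = -1420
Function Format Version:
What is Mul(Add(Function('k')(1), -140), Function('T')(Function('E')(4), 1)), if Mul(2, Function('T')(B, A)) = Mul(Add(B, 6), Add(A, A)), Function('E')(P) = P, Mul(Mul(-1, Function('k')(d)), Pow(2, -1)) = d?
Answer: -1420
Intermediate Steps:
Function('k')(d) = Mul(-2, d)
Function('T')(B, A) = Mul(A, Add(6, B)) (Function('T')(B, A) = Mul(Rational(1, 2), Mul(Add(B, 6), Add(A, A))) = Mul(Rational(1, 2), Mul(Add(6, B), Mul(2, A))) = Mul(Rational(1, 2), Mul(2, A, Add(6, B))) = Mul(A, Add(6, B)))
Mul(Add(Function('k')(1), -140), Function('T')(Function('E')(4), 1)) = Mul(Add(Mul(-2, 1), -140), Mul(1, Add(6, 4))) = Mul(Add(-2, -140), Mul(1, 10)) = Mul(-142, 10) = -1420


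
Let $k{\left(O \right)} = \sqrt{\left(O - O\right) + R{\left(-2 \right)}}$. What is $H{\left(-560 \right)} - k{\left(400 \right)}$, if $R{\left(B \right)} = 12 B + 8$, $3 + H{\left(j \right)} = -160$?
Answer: $-163 - 4 i \approx -163.0 - 4.0 i$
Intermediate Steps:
$H{\left(j \right)} = -163$ ($H{\left(j \right)} = -3 - 160 = -163$)
$R{\left(B \right)} = 8 + 12 B$
$k{\left(O \right)} = 4 i$ ($k{\left(O \right)} = \sqrt{\left(O - O\right) + \left(8 + 12 \left(-2\right)\right)} = \sqrt{0 + \left(8 - 24\right)} = \sqrt{0 - 16} = \sqrt{-16} = 4 i$)
$H{\left(-560 \right)} - k{\left(400 \right)} = -163 - 4 i$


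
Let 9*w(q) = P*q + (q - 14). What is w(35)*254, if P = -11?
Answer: -92456/9 ≈ -10273.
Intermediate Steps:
w(q) = -14/9 - 10*q/9 (w(q) = (-11*q + (q - 14))/9 = (-11*q + (-14 + q))/9 = (-14 - 10*q)/9 = -14/9 - 10*q/9)
w(35)*254 = (-14/9 - 10/9*35)*254 = (-14/9 - 350/9)*254 = -364/9*254 = -92456/9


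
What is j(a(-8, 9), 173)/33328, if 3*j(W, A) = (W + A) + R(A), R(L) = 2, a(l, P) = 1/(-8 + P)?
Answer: 11/6249 ≈ 0.0017603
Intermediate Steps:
j(W, A) = 2/3 + A/3 + W/3 (j(W, A) = ((W + A) + 2)/3 = ((A + W) + 2)/3 = (2 + A + W)/3 = 2/3 + A/3 + W/3)
j(a(-8, 9), 173)/33328 = (2/3 + (1/3)*173 + 1/(3*(-8 + 9)))/33328 = (2/3 + 173/3 + (1/3)/1)*(1/33328) = (2/3 + 173/3 + (1/3)*1)*(1/33328) = (2/3 + 173/3 + 1/3)*(1/33328) = (176/3)*(1/33328) = 11/6249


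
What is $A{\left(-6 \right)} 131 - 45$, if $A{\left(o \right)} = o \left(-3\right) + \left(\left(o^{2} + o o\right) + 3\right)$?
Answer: $12138$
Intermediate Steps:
$A{\left(o \right)} = 3 - 3 o + 2 o^{2}$ ($A{\left(o \right)} = - 3 o + \left(\left(o^{2} + o^{2}\right) + 3\right) = - 3 o + \left(2 o^{2} + 3\right) = - 3 o + \left(3 + 2 o^{2}\right) = 3 - 3 o + 2 o^{2}$)
$A{\left(-6 \right)} 131 - 45 = \left(3 - -18 + 2 \left(-6\right)^{2}\right) 131 - 45 = \left(3 + 18 + 2 \cdot 36\right) 131 - 45 = \left(3 + 18 + 72\right) 131 - 45 = 93 \cdot 131 - 45 = 12183 - 45 = 12138$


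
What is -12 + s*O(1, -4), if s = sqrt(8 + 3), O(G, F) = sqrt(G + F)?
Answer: -12 + I*sqrt(33) ≈ -12.0 + 5.7446*I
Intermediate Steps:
O(G, F) = sqrt(F + G)
s = sqrt(11) ≈ 3.3166
-12 + s*O(1, -4) = -12 + sqrt(11)*sqrt(-4 + 1) = -12 + sqrt(11)*sqrt(-3) = -12 + sqrt(11)*(I*sqrt(3)) = -12 + I*sqrt(33)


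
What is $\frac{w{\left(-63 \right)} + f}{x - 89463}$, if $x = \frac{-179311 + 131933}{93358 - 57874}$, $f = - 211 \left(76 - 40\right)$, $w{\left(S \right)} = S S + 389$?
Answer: $\frac{57448596}{1587276235} \approx 0.036193$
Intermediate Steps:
$w{\left(S \right)} = 389 + S^{2}$ ($w{\left(S \right)} = S^{2} + 389 = 389 + S^{2}$)
$f = -7596$ ($f = \left(-211\right) 36 = -7596$)
$x = - \frac{23689}{17742}$ ($x = - \frac{47378}{35484} = \left(-47378\right) \frac{1}{35484} = - \frac{23689}{17742} \approx -1.3352$)
$\frac{w{\left(-63 \right)} + f}{x - 89463} = \frac{\left(389 + \left(-63\right)^{2}\right) - 7596}{- \frac{23689}{17742} - 89463} = \frac{\left(389 + 3969\right) - 7596}{- \frac{1587276235}{17742}} = \left(4358 - 7596\right) \left(- \frac{17742}{1587276235}\right) = \left(-3238\right) \left(- \frac{17742}{1587276235}\right) = \frac{57448596}{1587276235}$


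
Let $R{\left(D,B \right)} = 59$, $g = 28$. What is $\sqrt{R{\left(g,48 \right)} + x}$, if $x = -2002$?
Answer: $i \sqrt{1943} \approx 44.079 i$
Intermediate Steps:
$\sqrt{R{\left(g,48 \right)} + x} = \sqrt{59 - 2002} = \sqrt{-1943} = i \sqrt{1943}$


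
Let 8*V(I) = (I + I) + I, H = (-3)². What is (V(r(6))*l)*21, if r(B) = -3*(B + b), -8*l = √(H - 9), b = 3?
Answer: 0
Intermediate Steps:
H = 9
l = 0 (l = -√(9 - 9)/8 = -√0/8 = -⅛*0 = 0)
r(B) = -9 - 3*B (r(B) = -3*(B + 3) = -3*(3 + B) = -9 - 3*B)
V(I) = 3*I/8 (V(I) = ((I + I) + I)/8 = (2*I + I)/8 = (3*I)/8 = 3*I/8)
(V(r(6))*l)*21 = ((3*(-9 - 3*6)/8)*0)*21 = ((3*(-9 - 18)/8)*0)*21 = (((3/8)*(-27))*0)*21 = -81/8*0*21 = 0*21 = 0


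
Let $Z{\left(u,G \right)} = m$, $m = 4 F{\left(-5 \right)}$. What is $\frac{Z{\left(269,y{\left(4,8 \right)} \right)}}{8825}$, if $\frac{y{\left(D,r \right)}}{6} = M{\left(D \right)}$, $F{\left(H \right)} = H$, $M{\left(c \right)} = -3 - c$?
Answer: $- \frac{4}{1765} \approx -0.0022663$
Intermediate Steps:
$y{\left(D,r \right)} = -18 - 6 D$ ($y{\left(D,r \right)} = 6 \left(-3 - D\right) = -18 - 6 D$)
$m = -20$ ($m = 4 \left(-5\right) = -20$)
$Z{\left(u,G \right)} = -20$
$\frac{Z{\left(269,y{\left(4,8 \right)} \right)}}{8825} = - \frac{20}{8825} = \left(-20\right) \frac{1}{8825} = - \frac{4}{1765}$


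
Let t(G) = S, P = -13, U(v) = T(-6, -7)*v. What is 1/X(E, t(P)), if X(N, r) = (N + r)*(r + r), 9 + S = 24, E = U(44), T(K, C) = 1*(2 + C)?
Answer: -1/6150 ≈ -0.00016260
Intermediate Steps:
T(K, C) = 2 + C
U(v) = -5*v (U(v) = (2 - 7)*v = -5*v)
E = -220 (E = -5*44 = -220)
S = 15 (S = -9 + 24 = 15)
t(G) = 15
X(N, r) = 2*r*(N + r) (X(N, r) = (N + r)*(2*r) = 2*r*(N + r))
1/X(E, t(P)) = 1/(2*15*(-220 + 15)) = 1/(2*15*(-205)) = 1/(-6150) = -1/6150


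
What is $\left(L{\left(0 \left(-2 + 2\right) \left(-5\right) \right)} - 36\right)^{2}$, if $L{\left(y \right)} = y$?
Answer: $1296$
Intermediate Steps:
$\left(L{\left(0 \left(-2 + 2\right) \left(-5\right) \right)} - 36\right)^{2} = \left(0 \left(-2 + 2\right) \left(-5\right) - 36\right)^{2} = \left(0 \cdot 0 \left(-5\right) - 36\right)^{2} = \left(0 \left(-5\right) - 36\right)^{2} = \left(0 - 36\right)^{2} = \left(-36\right)^{2} = 1296$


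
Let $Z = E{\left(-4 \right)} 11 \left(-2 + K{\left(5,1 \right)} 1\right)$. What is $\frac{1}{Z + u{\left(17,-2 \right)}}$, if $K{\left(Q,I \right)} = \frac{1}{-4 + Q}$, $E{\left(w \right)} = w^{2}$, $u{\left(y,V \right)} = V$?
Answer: $- \frac{1}{178} \approx -0.005618$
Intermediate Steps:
$Z = -176$ ($Z = \left(-4\right)^{2} \cdot 11 \left(-2 + \frac{1}{-4 + 5} \cdot 1\right) = 16 \cdot 11 \left(-2 + 1^{-1} \cdot 1\right) = 176 \left(-2 + 1 \cdot 1\right) = 176 \left(-2 + 1\right) = 176 \left(-1\right) = -176$)
$\frac{1}{Z + u{\left(17,-2 \right)}} = \frac{1}{-176 - 2} = \frac{1}{-178} = - \frac{1}{178}$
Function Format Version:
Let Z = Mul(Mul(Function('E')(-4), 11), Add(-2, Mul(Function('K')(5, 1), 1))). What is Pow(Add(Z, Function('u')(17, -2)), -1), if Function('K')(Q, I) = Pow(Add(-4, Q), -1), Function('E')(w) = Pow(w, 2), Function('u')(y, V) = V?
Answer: Rational(-1, 178) ≈ -0.0056180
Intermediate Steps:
Z = -176 (Z = Mul(Mul(Pow(-4, 2), 11), Add(-2, Mul(Pow(Add(-4, 5), -1), 1))) = Mul(Mul(16, 11), Add(-2, Mul(Pow(1, -1), 1))) = Mul(176, Add(-2, Mul(1, 1))) = Mul(176, Add(-2, 1)) = Mul(176, -1) = -176)
Pow(Add(Z, Function('u')(17, -2)), -1) = Pow(Add(-176, -2), -1) = Pow(-178, -1) = Rational(-1, 178)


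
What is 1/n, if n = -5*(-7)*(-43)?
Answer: -1/1505 ≈ -0.00066445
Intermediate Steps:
n = -1505 (n = 35*(-43) = -1505)
1/n = 1/(-1505) = -1/1505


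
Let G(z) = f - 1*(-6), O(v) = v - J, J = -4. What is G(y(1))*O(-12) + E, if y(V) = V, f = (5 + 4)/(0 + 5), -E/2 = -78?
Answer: 468/5 ≈ 93.600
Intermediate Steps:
E = 156 (E = -2*(-78) = 156)
f = 9/5 ≈ 1.8000
O(v) = 4 + v (O(v) = v - 1*(-4) = v + 4 = 4 + v)
G(z) = 39/5 (G(z) = 9/5 - 1*(-6) = 9/5 + 6 = 39/5)
G(y(1))*O(-12) + E = 39*(4 - 12)/5 + 156 = (39/5)*(-8) + 156 = -312/5 + 156 = 468/5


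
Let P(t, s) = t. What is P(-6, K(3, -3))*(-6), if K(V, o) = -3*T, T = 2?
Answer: 36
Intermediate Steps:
K(V, o) = -6 (K(V, o) = -3*2 = -6)
P(-6, K(3, -3))*(-6) = -6*(-6) = 36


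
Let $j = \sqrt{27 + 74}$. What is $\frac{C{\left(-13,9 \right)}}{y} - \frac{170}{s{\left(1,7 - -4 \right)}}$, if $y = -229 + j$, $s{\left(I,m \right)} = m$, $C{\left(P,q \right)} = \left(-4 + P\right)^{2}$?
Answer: $- \frac{9625791}{575740} - \frac{289 \sqrt{101}}{52340} \approx -16.774$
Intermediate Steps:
$j = \sqrt{101} \approx 10.05$
$y = -229 + \sqrt{101} \approx -218.95$
$\frac{C{\left(-13,9 \right)}}{y} - \frac{170}{s{\left(1,7 - -4 \right)}} = \frac{\left(-4 - 13\right)^{2}}{-229 + \sqrt{101}} - \frac{170}{7 - -4} = \frac{\left(-17\right)^{2}}{-229 + \sqrt{101}} - \frac{170}{7 + 4} = \frac{289}{-229 + \sqrt{101}} - \frac{170}{11} = - \frac{170}{11} + \frac{289}{-229 + \sqrt{101}}$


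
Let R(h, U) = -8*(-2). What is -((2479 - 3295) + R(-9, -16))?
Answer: 800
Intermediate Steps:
R(h, U) = 16
-((2479 - 3295) + R(-9, -16)) = -((2479 - 3295) + 16) = -(-816 + 16) = -1*(-800) = 800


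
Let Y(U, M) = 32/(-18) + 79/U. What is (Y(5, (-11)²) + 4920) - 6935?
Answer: -90044/45 ≈ -2001.0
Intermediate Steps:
Y(U, M) = -16/9 + 79/U (Y(U, M) = 32*(-1/18) + 79/U = -16/9 + 79/U)
(Y(5, (-11)²) + 4920) - 6935 = ((-16/9 + 79/5) + 4920) - 6935 = (631/45 + 4920) - 6935 = 222031/45 - 6935 = -90044/45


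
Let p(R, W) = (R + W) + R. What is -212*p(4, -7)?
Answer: -212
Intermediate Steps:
p(R, W) = W + 2*R
-212*p(4, -7) = -212*(-7 + 2*4) = -212*(-7 + 8) = -212*1 = -212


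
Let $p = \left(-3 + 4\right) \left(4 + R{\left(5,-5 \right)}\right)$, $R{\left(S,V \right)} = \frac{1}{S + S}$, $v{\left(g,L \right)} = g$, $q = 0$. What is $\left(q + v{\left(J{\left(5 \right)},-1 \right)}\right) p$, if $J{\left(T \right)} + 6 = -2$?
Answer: $- \frac{164}{5} \approx -32.8$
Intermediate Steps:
$J{\left(T \right)} = -8$ ($J{\left(T \right)} = -6 - 2 = -8$)
$R{\left(S,V \right)} = \frac{1}{2 S}$
$p = \frac{41}{10}$ ($p = \left(-3 + 4\right) \left(4 + \frac{1}{2 \cdot 5}\right) = 1 \left(4 + \frac{1}{2} \cdot \frac{1}{5}\right) = 1 \left(4 + \frac{1}{10}\right) = 1 \cdot \frac{41}{10} = \frac{41}{10} \approx 4.1$)
$\left(q + v{\left(J{\left(5 \right)},-1 \right)}\right) p = \left(0 - 8\right) \frac{41}{10} = \left(-8\right) \frac{41}{10} = - \frac{164}{5}$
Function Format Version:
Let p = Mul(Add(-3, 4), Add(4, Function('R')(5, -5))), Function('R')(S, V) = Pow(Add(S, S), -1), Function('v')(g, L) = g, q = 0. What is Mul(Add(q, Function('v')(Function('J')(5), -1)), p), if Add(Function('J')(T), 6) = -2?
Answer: Rational(-164, 5) ≈ -32.800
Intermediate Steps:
Function('J')(T) = -8 (Function('J')(T) = Add(-6, -2) = -8)
Function('R')(S, V) = Mul(Rational(1, 2), Pow(S, -1)) (Function('R')(S, V) = Pow(Mul(2, S), -1) = Mul(Rational(1, 2), Pow(S, -1)))
p = Rational(41, 10) (p = Mul(Add(-3, 4), Add(4, Mul(Rational(1, 2), Pow(5, -1)))) = Mul(1, Add(4, Mul(Rational(1, 2), Rational(1, 5)))) = Mul(1, Add(4, Rational(1, 10))) = Mul(1, Rational(41, 10)) = Rational(41, 10) ≈ 4.1000)
Mul(Add(q, Function('v')(Function('J')(5), -1)), p) = Mul(Add(0, -8), Rational(41, 10)) = Mul(-8, Rational(41, 10)) = Rational(-164, 5)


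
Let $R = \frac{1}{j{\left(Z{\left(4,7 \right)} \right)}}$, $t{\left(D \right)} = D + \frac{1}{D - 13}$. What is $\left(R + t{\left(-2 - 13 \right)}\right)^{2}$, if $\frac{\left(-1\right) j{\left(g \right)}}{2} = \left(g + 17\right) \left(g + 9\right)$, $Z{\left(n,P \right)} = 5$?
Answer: $\frac{85803169}{379456} \approx 226.12$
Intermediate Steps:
$j{\left(g \right)} = - 2 \left(9 + g\right) \left(17 + g\right)$ ($j{\left(g \right)} = - 2 \left(g + 17\right) \left(g + 9\right) = - 2 \left(17 + g\right) \left(9 + g\right) = - 2 \left(9 + g\right) \left(17 + g\right)$)
$t{\left(D \right)} = D + \frac{1}{-13 + D}$
$R = - \frac{1}{616}$ ($R = \frac{1}{-306 - 260 - 2 \cdot 5^{2}} = \frac{1}{-306 - 260 - 50} = \frac{1}{-616} = - \frac{1}{616} \approx -0.0016234$)
$\left(R + t{\left(-2 - 13 \right)}\right)^{2} = \left(- \frac{1}{616} + \frac{1 + \left(-2 - 13\right)^{2} - 13 \left(-2 - 13\right)}{-13 - 15}\right)^{2} = \left(- \frac{1}{616} + \frac{1 + \left(-15\right)^{2} - -195}{-13 - 15}\right)^{2} = \left(- \frac{1}{616} + \frac{1 + 225 + 195}{-28}\right)^{2} = \left(- \frac{1}{616} - \frac{421}{28}\right)^{2} = \left(- \frac{9263}{616}\right)^{2} = \frac{85803169}{379456}$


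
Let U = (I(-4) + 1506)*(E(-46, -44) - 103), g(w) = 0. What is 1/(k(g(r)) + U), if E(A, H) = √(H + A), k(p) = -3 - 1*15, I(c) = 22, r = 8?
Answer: -78701/12492760082 - 1146*I*√10/6246380041 ≈ -6.2997e-6 - 5.8017e-7*I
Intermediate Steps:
k(p) = -18 (k(p) = -3 - 15 = -18)
E(A, H) = √(A + H)
U = -157384 + 4584*I*√10 (U = (22 + 1506)*(√(-46 - 44) - 103) = 1528*(√(-90) - 103) = 1528*(3*I*√10 - 103) = 1528*(-103 + 3*I*√10) = -157384 + 4584*I*√10 ≈ -1.5738e+5 + 14496.0*I)
1/(k(g(r)) + U) = 1/(-18 + (-157384 + 4584*I*√10)) = 1/(-157402 + 4584*I*√10)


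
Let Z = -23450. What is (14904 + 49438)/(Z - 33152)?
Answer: -32171/28301 ≈ -1.1367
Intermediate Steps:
(14904 + 49438)/(Z - 33152) = (14904 + 49438)/(-23450 - 33152) = 64342/(-56602) = 64342*(-1/56602) = -32171/28301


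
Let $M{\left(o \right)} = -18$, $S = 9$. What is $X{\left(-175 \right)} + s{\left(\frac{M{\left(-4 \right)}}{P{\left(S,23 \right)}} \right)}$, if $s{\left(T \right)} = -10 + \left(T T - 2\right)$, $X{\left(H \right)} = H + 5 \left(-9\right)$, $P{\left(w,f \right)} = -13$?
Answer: $- \frac{38884}{169} \approx -230.08$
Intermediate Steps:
$X{\left(H \right)} = -45 + H$ ($X{\left(H \right)} = H - 45 = -45 + H$)
$s{\left(T \right)} = -12 + T^{2}$ ($s{\left(T \right)} = -10 + \left(T^{2} - 2\right) = -10 + \left(-2 + T^{2}\right) = -12 + T^{2}$)
$X{\left(-175 \right)} + s{\left(\frac{M{\left(-4 \right)}}{P{\left(S,23 \right)}} \right)} = \left(-45 - 175\right) - \left(12 - \left(- \frac{18}{-13}\right)^{2}\right) = -220 - \left(12 - \left(\left(-18\right) \left(- \frac{1}{13}\right)\right)^{2}\right) = -220 - \left(12 - \left(\frac{18}{13}\right)^{2}\right) = -220 + \left(-12 + \frac{324}{169}\right) = -220 - \frac{1704}{169} = - \frac{38884}{169}$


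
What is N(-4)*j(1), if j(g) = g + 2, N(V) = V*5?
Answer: -60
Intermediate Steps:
N(V) = 5*V
j(g) = 2 + g
N(-4)*j(1) = (5*(-4))*(2 + 1) = -20*3 = -60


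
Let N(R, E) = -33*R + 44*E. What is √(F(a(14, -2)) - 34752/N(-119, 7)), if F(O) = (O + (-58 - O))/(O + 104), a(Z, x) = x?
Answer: I*√3382873095/19635 ≈ 2.9622*I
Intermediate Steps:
F(O) = -58/(104 + O)
√(F(a(14, -2)) - 34752/N(-119, 7)) = √(-58/(104 - 2) - 34752/(-33*(-119) + 44*7)) = √(-58/102 - 34752/(3927 + 308)) = √(-58*1/102 - 34752/4235) = √(-29/51 - 34752*1/4235) = √(-29/51 - 34752/4235) = √(-1895167/215985) = I*√3382873095/19635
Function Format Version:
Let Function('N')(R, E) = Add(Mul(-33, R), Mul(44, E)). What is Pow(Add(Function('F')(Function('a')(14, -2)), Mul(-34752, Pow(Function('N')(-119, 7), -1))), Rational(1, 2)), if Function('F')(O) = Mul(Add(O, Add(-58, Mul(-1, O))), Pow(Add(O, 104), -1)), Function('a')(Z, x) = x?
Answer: Mul(Rational(1, 19635), I, Pow(3382873095, Rational(1, 2))) ≈ Mul(2.9622, I)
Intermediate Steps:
Function('F')(O) = Mul(-58, Pow(Add(104, O), -1))
Pow(Add(Function('F')(Function('a')(14, -2)), Mul(-34752, Pow(Function('N')(-119, 7), -1))), Rational(1, 2)) = Pow(Add(Mul(-58, Pow(Add(104, -2), -1)), Mul(-34752, Pow(Add(Mul(-33, -119), Mul(44, 7)), -1))), Rational(1, 2)) = Pow(Add(Mul(-58, Pow(102, -1)), Mul(-34752, Pow(Add(3927, 308), -1))), Rational(1, 2)) = Pow(Add(Mul(-58, Rational(1, 102)), Mul(-34752, Pow(4235, -1))), Rational(1, 2)) = Pow(Add(Rational(-29, 51), Mul(-34752, Rational(1, 4235))), Rational(1, 2)) = Pow(Add(Rational(-29, 51), Rational(-34752, 4235)), Rational(1, 2)) = Pow(Rational(-1895167, 215985), Rational(1, 2)) = Mul(Rational(1, 19635), I, Pow(3382873095, Rational(1, 2)))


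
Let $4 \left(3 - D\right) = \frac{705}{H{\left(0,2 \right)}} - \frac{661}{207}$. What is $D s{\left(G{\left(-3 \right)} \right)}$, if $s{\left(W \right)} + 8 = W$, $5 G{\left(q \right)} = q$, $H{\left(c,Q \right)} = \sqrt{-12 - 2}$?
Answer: $- \frac{27047}{828} - \frac{6063 i \sqrt{14}}{56} \approx -32.665 - 405.1 i$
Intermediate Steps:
$H{\left(c,Q \right)} = i \sqrt{14}$ ($H{\left(c,Q \right)} = \sqrt{-14} = i \sqrt{14}$)
$G{\left(q \right)} = \frac{q}{5}$
$D = \frac{3145}{828} + \frac{705 i \sqrt{14}}{56}$ ($D = 3 - \frac{\frac{705}{i \sqrt{14}} - \frac{661}{207}}{4} = 3 - \frac{705 \left(- \frac{i \sqrt{14}}{14}\right) - \frac{661}{207}}{4} = 3 - \frac{- \frac{705 i \sqrt{14}}{14} - \frac{661}{207}}{4} = 3 - \frac{- \frac{661}{207} - \frac{705 i \sqrt{14}}{14}}{4} = 3 + \left(\frac{661}{828} + \frac{705 i \sqrt{14}}{56}\right) = \frac{3145}{828} + \frac{705 i \sqrt{14}}{56} \approx 3.7983 + 47.105 i$)
$s{\left(W \right)} = -8 + W$
$D s{\left(G{\left(-3 \right)} \right)} = \left(\frac{3145}{828} + \frac{705 i \sqrt{14}}{56}\right) \left(-8 + \frac{1}{5} \left(-3\right)\right) = \left(\frac{3145}{828} + \frac{705 i \sqrt{14}}{56}\right) \left(-8 - \frac{3}{5}\right) = \left(\frac{3145}{828} + \frac{705 i \sqrt{14}}{56}\right) \left(- \frac{43}{5}\right) = - \frac{27047}{828} - \frac{6063 i \sqrt{14}}{56}$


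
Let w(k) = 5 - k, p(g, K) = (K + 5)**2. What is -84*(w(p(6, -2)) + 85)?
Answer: -6804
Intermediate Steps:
p(g, K) = (5 + K)**2
-84*(w(p(6, -2)) + 85) = -84*((5 - (5 - 2)**2) + 85) = -84*((5 - 1*3**2) + 85) = -84*((5 - 1*9) + 85) = -84*((5 - 9) + 85) = -84*(-4 + 85) = -84*81 = -6804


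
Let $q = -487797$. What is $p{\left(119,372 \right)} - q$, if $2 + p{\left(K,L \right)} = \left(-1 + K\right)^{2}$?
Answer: $501719$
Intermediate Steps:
$p{\left(K,L \right)} = -2 + \left(-1 + K\right)^{2}$
$p{\left(119,372 \right)} - q = \left(-2 + \left(-1 + 119\right)^{2}\right) - -487797 = \left(-2 + 118^{2}\right) + 487797 = \left(-2 + 13924\right) + 487797 = 13922 + 487797 = 501719$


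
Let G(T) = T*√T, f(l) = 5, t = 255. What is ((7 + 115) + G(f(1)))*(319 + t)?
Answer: 70028 + 2870*√5 ≈ 76446.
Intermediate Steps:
G(T) = T^(3/2)
((7 + 115) + G(f(1)))*(319 + t) = ((7 + 115) + 5^(3/2))*(319 + 255) = (122 + 5*√5)*574 = 70028 + 2870*√5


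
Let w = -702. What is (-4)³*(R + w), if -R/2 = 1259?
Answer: 206080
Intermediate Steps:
R = -2518 (R = -2*1259 = -2518)
(-4)³*(R + w) = (-4)³*(-2518 - 702) = -64*(-3220) = 206080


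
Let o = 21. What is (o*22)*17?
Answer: 7854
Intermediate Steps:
(o*22)*17 = (21*22)*17 = 462*17 = 7854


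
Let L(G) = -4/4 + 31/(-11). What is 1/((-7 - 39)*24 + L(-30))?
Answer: -11/12186 ≈ -0.00090268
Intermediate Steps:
L(G) = -42/11 (L(G) = -4*1/4 + 31*(-1/11) = -1 - 31/11 = -42/11)
1/((-7 - 39)*24 + L(-30)) = 1/((-7 - 39)*24 - 42/11) = 1/(-46*24 - 42/11) = 1/(-1104 - 42/11) = 1/(-12186/11) = -11/12186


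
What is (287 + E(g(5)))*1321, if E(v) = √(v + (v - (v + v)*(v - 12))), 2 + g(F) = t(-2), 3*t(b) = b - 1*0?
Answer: 379127 + 5284*I*√47/3 ≈ 3.7913e+5 + 12075.0*I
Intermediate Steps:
t(b) = b/3 (t(b) = (b - 1*0)/3 = (b + 0)/3 = b/3)
g(F) = -8/3 (g(F) = -2 + (⅓)*(-2) = -2 - ⅔ = -8/3)
E(v) = √(2*v - 2*v*(-12 + v)) (E(v) = √(v + (v - 2*v*(-12 + v))) = √(2*v - 2*v*(-12 + v)))
(287 + E(g(5)))*1321 = (287 + √2*√(-8*(13 - 1*(-8/3))/3))*1321 = (287 + √2*√(-8*(13 + 8/3)/3))*1321 = (287 + √2*√(-8/3*47/3))*1321 = (287 + √2*√(-376/9))*1321 = (287 + √2*(2*I*√94/3))*1321 = (287 + 4*I*√47/3)*1321 = 379127 + 5284*I*√47/3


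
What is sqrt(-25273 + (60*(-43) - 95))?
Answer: 2*I*sqrt(6987) ≈ 167.18*I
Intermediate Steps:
sqrt(-25273 + (60*(-43) - 95)) = sqrt(-25273 + (-2580 - 95)) = sqrt(-25273 - 2675) = sqrt(-27948) = 2*I*sqrt(6987)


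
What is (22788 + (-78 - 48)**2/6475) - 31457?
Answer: -8016557/925 ≈ -8666.5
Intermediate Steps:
(22788 + (-78 - 48)**2/6475) - 31457 = (22788 + (-126)**2*(1/6475)) - 31457 = (22788 + 15876*(1/6475)) - 31457 = (22788 + 2268/925) - 31457 = 21081168/925 - 31457 = -8016557/925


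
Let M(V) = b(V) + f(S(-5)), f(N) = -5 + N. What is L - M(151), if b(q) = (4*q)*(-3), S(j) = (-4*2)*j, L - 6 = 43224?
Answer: 45007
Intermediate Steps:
L = 43230 (L = 6 + 43224 = 43230)
S(j) = -8*j
b(q) = -12*q
M(V) = 35 - 12*V (M(V) = -12*V + (-5 - 8*(-5)) = -12*V + (-5 + 40) = -12*V + 35 = 35 - 12*V)
L - M(151) = 43230 - (35 - 12*151) = 43230 - (35 - 1812) = 43230 - 1*(-1777) = 43230 + 1777 = 45007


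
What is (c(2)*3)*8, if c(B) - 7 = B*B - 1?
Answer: 240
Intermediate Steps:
c(B) = 6 + B**2 (c(B) = 7 + (B*B - 1) = 7 + (B**2 - 1) = 7 + (-1 + B**2) = 6 + B**2)
(c(2)*3)*8 = ((6 + 2**2)*3)*8 = ((6 + 4)*3)*8 = (10*3)*8 = 30*8 = 240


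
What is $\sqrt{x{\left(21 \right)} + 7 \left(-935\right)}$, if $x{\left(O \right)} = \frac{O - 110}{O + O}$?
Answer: $\frac{i \sqrt{11549118}}{42} \approx 80.914 i$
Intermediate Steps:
$x{\left(O \right)} = \frac{-110 + O}{2 O}$
$\sqrt{x{\left(21 \right)} + 7 \left(-935\right)} = \sqrt{\frac{-110 + 21}{2 \cdot 21} + 7 \left(-935\right)} = \sqrt{\frac{1}{2} \cdot \frac{1}{21} \left(-89\right) - 6545} = \sqrt{- \frac{89}{42} - 6545} = \sqrt{- \frac{274979}{42}} = \frac{i \sqrt{11549118}}{42}$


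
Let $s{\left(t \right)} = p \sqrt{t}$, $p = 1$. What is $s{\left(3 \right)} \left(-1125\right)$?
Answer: $- 1125 \sqrt{3} \approx -1948.6$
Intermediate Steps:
$s{\left(t \right)} = \sqrt{t}$ ($s{\left(t \right)} = 1 \sqrt{t} = \sqrt{t}$)
$s{\left(3 \right)} \left(-1125\right) = \sqrt{3} \left(-1125\right) = - 1125 \sqrt{3}$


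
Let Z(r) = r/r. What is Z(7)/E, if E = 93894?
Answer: 1/93894 ≈ 1.0650e-5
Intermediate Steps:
Z(r) = 1
Z(7)/E = 1/93894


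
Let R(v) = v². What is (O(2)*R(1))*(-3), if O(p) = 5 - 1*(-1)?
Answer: -18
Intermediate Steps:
O(p) = 6 (O(p) = 5 + 1 = 6)
(O(2)*R(1))*(-3) = (6*1²)*(-3) = (6*1)*(-3) = 6*(-3) = -18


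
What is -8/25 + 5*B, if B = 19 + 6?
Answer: 3117/25 ≈ 124.68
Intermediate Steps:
B = 25
-8/25 + 5*B = -8/25 + 5*25 = -8*1/25 + 125 = -8/25 + 125 = 3117/25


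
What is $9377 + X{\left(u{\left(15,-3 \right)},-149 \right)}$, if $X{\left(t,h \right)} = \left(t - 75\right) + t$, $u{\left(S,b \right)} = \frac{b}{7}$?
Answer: $\frac{65108}{7} \approx 9301.1$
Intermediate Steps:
$u{\left(S,b \right)} = \frac{b}{7}$ ($u{\left(S,b \right)} = b \frac{1}{7} = \frac{b}{7}$)
$X{\left(t,h \right)} = -75 + 2 t$ ($X{\left(t,h \right)} = \left(-75 + t\right) + t = -75 + 2 t$)
$9377 + X{\left(u{\left(15,-3 \right)},-149 \right)} = 9377 - \left(75 - 2 \cdot \frac{1}{7} \left(-3\right)\right) = 9377 + \left(-75 + 2 \left(- \frac{3}{7}\right)\right) = 9377 - \frac{531}{7} = \frac{65108}{7}$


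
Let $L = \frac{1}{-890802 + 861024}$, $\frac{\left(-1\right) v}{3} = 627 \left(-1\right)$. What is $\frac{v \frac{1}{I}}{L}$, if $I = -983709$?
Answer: $\frac{6223602}{109301} \approx 56.94$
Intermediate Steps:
$v = 1881$ ($v = - 3 \cdot 627 \left(-1\right) = \left(-3\right) \left(-627\right) = 1881$)
$L = - \frac{1}{29778}$ ($L = \frac{1}{-29778} = - \frac{1}{29778} \approx -3.3582 \cdot 10^{-5}$)
$\frac{v \frac{1}{I}}{L} = \frac{1881 \frac{1}{-983709}}{- \frac{1}{29778}} = 1881 \left(- \frac{1}{983709}\right) \left(-29778\right) = \left(- \frac{209}{109301}\right) \left(-29778\right) = \frac{6223602}{109301}$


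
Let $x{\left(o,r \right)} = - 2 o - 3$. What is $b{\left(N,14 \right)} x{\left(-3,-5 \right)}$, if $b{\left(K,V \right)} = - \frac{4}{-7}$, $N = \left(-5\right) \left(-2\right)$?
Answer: $\frac{12}{7} \approx 1.7143$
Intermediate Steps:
$x{\left(o,r \right)} = -3 - 2 o$
$N = 10$
$b{\left(K,V \right)} = \frac{4}{7}$ ($b{\left(K,V \right)} = \left(-4\right) \left(- \frac{1}{7}\right) = \frac{4}{7}$)
$b{\left(N,14 \right)} x{\left(-3,-5 \right)} = \frac{4 \left(-3 - -6\right)}{7} = \frac{4 \left(-3 + 6\right)}{7} = \frac{4}{7} \cdot 3 = \frac{12}{7}$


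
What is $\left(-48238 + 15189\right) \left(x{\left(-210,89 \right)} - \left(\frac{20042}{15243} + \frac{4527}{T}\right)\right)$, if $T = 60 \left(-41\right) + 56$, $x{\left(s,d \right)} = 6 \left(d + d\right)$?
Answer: $- \frac{1294093076226661}{36644172} \approx -3.5315 \cdot 10^{7}$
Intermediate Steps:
$x{\left(s,d \right)} = 12 d$ ($x{\left(s,d \right)} = 6 \cdot 2 d = 12 d$)
$T = -2404$ ($T = -2460 + 56 = -2404$)
$\left(-48238 + 15189\right) \left(x{\left(-210,89 \right)} - \left(\frac{20042}{15243} + \frac{4527}{T}\right)\right) = \left(-48238 + 15189\right) \left(12 \cdot 89 - \left(- \frac{4527}{2404} + \frac{20042}{15243}\right)\right) = - 33049 \left(1068 - - \frac{20824093}{36644172}\right) = - 33049 \left(1068 + \left(- \frac{20042}{15243} + \frac{4527}{2404}\right)\right) = - 33049 \left(1068 + \frac{20824093}{36644172}\right) = \left(-33049\right) \frac{39156799789}{36644172} = - \frac{1294093076226661}{36644172}$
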